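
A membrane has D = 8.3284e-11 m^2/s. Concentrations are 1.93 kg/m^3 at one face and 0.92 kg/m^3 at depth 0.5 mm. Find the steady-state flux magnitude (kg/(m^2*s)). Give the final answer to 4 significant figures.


J = -D * (dC/dx) = D * (C1 - C2) / dx
J = 8.3284e-11 * (1.93 - 0.92) / 5e-04
J = 1.682e-07 kg/(m^2*s)


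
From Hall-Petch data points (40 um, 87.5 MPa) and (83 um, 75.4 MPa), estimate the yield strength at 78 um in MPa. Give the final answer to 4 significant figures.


sigma_y = sigma0 + k / sqrt(d)
1/sqrt(d1) = 1/sqrt(4e-05) = 158.114;  1/sqrt(d2) = 109.764
k = (sigma1 - sigma2) / (1/sqrt(d1) - 1/sqrt(d2)) = (87.5 - 75.4) / (158.114 - 109.764) = 0.25026 MPa*m^0.5
sigma0 = sigma1 - k/sqrt(d1) = 87.5 - 0.25026*158.114 = 47.9303 MPa
sigma_y(d3) = 47.9303 + 0.25026 / sqrt(7.8e-05) = 76.27 MPa


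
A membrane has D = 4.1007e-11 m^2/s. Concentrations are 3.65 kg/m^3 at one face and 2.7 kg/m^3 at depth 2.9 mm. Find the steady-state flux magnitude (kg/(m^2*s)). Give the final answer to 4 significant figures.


J = -D * (dC/dx) = D * (C1 - C2) / dx
J = 4.1007e-11 * (3.65 - 2.7) / 2.9e-03
J = 1.343e-08 kg/(m^2*s)


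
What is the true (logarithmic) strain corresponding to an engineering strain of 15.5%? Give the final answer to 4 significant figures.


epsilon_true = ln(1 + epsilon_eng)
epsilon_true = ln(1 + 0.155)
epsilon_true = 0.1441


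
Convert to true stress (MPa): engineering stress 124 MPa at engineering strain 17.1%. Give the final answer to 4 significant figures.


sigma_true = sigma_eng * (1 + epsilon_eng)
sigma_true = 124 * (1 + 0.171)
sigma_true = 145.2 MPa


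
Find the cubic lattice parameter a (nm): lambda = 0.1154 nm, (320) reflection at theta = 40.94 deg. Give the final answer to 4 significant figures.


d = lambda / (2*sin(theta))
d = 0.1154 / (2*sin(40.94 deg))
d = 0.0880555 nm
a = d * sqrt(h^2+k^2+l^2) = 0.0880555 * sqrt(13)
a = 0.3175 nm


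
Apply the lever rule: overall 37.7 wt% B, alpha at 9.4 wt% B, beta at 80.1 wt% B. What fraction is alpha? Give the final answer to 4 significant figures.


f_alpha = (C_beta - C0) / (C_beta - C_alpha)
f_alpha = (80.1 - 37.7) / (80.1 - 9.4)
f_alpha = 0.5997


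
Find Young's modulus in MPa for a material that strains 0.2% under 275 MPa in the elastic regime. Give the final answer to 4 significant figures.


E = sigma / epsilon
epsilon = 0.2% = 2e-03
E = 275 / 2e-03
E = 137500 MPa


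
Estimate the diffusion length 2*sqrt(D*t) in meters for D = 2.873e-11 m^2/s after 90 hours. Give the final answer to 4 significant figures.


t = 90 hr = 324000 s
Diffusion length = 2*sqrt(D*t)
= 2*sqrt(2.873e-11 * 324000)
= 6.102e-03 m


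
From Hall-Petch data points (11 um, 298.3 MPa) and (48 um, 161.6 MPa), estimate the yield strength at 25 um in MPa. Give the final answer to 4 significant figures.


sigma_y = sigma0 + k / sqrt(d)
1/sqrt(d1) = 1/sqrt(1.1e-05) = 301.511;  1/sqrt(d2) = 144.338
k = (sigma1 - sigma2) / (1/sqrt(d1) - 1/sqrt(d2)) = (298.3 - 161.6) / (301.511 - 144.338) = 0.869738 MPa*m^0.5
sigma0 = sigma1 - k/sqrt(d1) = 298.3 - 0.869738*301.511 = 36.0641 MPa
sigma_y(d3) = 36.0641 + 0.869738 / sqrt(2.5e-05) = 210 MPa


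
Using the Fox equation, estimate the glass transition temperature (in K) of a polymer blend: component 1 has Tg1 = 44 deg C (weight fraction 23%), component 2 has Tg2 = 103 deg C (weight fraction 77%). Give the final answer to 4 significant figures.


1/Tg = w1/Tg1 + w2/Tg2 (in Kelvin)
Tg1 = 317.15 K, Tg2 = 376.15 K
1/Tg = 0.23/317.15 + 0.77/376.15
Tg = 360.7 K


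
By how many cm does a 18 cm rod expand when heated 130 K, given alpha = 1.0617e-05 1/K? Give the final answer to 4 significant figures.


dL = L0 * alpha * dT
dL = 18 * 1.0617e-05 * 130
dL = 0.02484 cm


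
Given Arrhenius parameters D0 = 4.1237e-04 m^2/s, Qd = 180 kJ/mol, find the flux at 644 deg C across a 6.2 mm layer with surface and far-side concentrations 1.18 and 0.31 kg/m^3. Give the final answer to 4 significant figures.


Step 1: D = D0 * exp(-Qd/(R*T))
T = 644 + 273.15 = 917.15 K
D = 4.1237e-04 * exp(-180e3 / (8.314 * 917.15)) = 2.30854e-14 m^2/s
Step 2: J = D * (C1 - C2) / dx
J = 2.30854e-14 * (1.18 - 0.31) / 6.2e-03
J = 3.239e-12 kg/(m^2*s)


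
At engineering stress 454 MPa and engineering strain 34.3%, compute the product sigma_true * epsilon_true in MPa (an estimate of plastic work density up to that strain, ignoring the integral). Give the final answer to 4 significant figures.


sigma_true = sigma_eng * (1 + epsilon_eng)
sigma_true = 454 * (1 + 0.343) = 609.722 MPa
epsilon_true = ln(1 + epsilon_eng)
epsilon_true = ln(1 + 0.343) = 0.294906
sigma_true * epsilon_true = 609.722 * 0.294906 = 179.8 MPa


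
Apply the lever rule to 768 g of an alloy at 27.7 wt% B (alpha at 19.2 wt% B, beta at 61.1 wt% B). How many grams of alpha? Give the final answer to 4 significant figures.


f_alpha = (C_beta - C0) / (C_beta - C_alpha)
f_alpha = (61.1 - 27.7) / (61.1 - 19.2) = 0.797136
m_alpha = f_alpha * m_total = 0.797136 * 768 = 612.2 g


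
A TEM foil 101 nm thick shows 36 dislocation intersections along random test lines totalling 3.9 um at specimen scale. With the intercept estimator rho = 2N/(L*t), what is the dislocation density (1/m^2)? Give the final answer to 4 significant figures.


rho = 2N / (L * t)
L = 3.9 um = 3.9e-06 m, t = 101 nm = 1.01e-07 m
rho = 2 * 36 / (3.9e-06 * 1.01e-07)
rho = 1.828e+14 1/m^2


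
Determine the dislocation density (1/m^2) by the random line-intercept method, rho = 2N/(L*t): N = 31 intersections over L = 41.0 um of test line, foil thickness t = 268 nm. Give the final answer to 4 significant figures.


rho = 2N / (L * t)
L = 41.0 um = 4.1e-05 m, t = 268 nm = 2.68e-07 m
rho = 2 * 31 / (4.1e-05 * 2.68e-07)
rho = 5.643e+12 1/m^2


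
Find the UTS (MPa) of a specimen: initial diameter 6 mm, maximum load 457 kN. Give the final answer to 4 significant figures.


A0 = pi*(d/2)^2 = pi*(6/2)^2 = 28.2743 mm^2
UTS = F_max / A0 = 457*1000 / 28.2743
UTS = 16160 MPa


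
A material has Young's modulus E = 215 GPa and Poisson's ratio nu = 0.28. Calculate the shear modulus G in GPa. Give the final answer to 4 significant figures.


G = E / (2*(1+nu))
G = 215 / (2*(1+0.28))
G = 83.98 GPa


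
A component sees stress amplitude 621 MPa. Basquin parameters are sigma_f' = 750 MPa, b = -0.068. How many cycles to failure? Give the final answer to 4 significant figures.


sigma_a = sigma_f' * (2*Nf)^b
2*Nf = (sigma_a / sigma_f')^(1/b)
2*Nf = (621 / 750)^(1/-0.068)
2*Nf = 16.0486
Nf = 8.024 cycles


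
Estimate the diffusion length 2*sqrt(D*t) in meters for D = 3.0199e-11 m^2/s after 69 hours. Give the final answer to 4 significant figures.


t = 69 hr = 248400 s
Diffusion length = 2*sqrt(D*t)
= 2*sqrt(3.0199e-11 * 248400)
= 5.478e-03 m


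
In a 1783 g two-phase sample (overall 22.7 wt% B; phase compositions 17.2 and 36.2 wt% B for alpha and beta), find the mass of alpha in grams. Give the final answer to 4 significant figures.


f_alpha = (C_beta - C0) / (C_beta - C_alpha)
f_alpha = (36.2 - 22.7) / (36.2 - 17.2) = 0.710526
m_alpha = f_alpha * m_total = 0.710526 * 1783 = 1267 g


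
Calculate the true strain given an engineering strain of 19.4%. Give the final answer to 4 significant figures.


epsilon_true = ln(1 + epsilon_eng)
epsilon_true = ln(1 + 0.194)
epsilon_true = 0.1773


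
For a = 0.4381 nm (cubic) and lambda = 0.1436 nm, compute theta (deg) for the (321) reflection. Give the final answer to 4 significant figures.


d = a / sqrt(h^2+k^2+l^2)
d = 0.4381 / sqrt(14) = 0.117087 nm
lambda = 2*d*sin(theta)  =>  sin(theta) = lambda / (2*d)
sin(theta) = 0.1436 / (2 * 0.117087) = 0.613218
theta = 37.82 deg


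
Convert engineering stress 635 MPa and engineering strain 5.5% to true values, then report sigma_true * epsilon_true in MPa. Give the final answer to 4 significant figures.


sigma_true = sigma_eng * (1 + epsilon_eng)
sigma_true = 635 * (1 + 0.055) = 669.925 MPa
epsilon_true = ln(1 + epsilon_eng)
epsilon_true = ln(1 + 0.055) = 0.0535408
sigma_true * epsilon_true = 669.925 * 0.0535408 = 35.87 MPa


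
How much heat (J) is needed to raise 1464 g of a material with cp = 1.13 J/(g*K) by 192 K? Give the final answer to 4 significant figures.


Q = m * cp * dT
Q = 1464 * 1.13 * 192
Q = 317600 J


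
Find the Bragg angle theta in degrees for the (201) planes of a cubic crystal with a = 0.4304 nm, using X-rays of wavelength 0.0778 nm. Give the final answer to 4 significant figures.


d = a / sqrt(h^2+k^2+l^2)
d = 0.4304 / sqrt(5) = 0.192481 nm
lambda = 2*d*sin(theta)  =>  sin(theta) = lambda / (2*d)
sin(theta) = 0.0778 / (2 * 0.192481) = 0.202098
theta = 11.66 deg


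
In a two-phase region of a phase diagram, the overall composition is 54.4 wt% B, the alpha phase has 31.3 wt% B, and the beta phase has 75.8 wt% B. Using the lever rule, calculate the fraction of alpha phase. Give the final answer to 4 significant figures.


f_alpha = (C_beta - C0) / (C_beta - C_alpha)
f_alpha = (75.8 - 54.4) / (75.8 - 31.3)
f_alpha = 0.4809


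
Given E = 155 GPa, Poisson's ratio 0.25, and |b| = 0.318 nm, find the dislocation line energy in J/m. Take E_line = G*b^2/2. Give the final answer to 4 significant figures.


Step 1: G = E / (2*(1+nu))
G = 155 / (2*(1+0.25)) = 62 GPa = 6.2e+10 Pa
Step 2: E_line = G*b^2/2
b = 0.318 nm = 3.18e-10 m
E_line = 0.5 * 6.2e+10 * (3.18e-10)^2 = 3.135e-09 J/m


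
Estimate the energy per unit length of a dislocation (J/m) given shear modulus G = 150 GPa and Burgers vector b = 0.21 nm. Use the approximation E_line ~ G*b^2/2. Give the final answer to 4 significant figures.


E = G*b^2/2
b = 0.21 nm = 2.1e-10 m
G = 150 GPa = 1.5e+11 Pa
E = 0.5 * 1.5e+11 * (2.1e-10)^2
E = 3.308e-09 J/m


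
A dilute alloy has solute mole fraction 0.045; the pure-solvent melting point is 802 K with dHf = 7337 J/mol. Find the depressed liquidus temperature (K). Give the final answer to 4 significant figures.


dT = R*Tm^2*x / dHf
dT = 8.314 * 802^2 * 0.045 / 7337
dT = 32.7984 K
T_new = 802 - 32.7984 = 769.2 K


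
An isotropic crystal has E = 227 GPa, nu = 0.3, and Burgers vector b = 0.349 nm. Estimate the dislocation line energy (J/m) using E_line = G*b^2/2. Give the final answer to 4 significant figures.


Step 1: G = E / (2*(1+nu))
G = 227 / (2*(1+0.3)) = 87.3077 GPa = 8.73077e+10 Pa
Step 2: E_line = G*b^2/2
b = 0.349 nm = 3.49e-10 m
E_line = 0.5 * 8.73077e+10 * (3.49e-10)^2 = 5.317e-09 J/m


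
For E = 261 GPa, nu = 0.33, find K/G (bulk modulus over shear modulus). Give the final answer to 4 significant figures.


G = E / (2*(1+nu))
G = 261 / (2*(1+0.33)) = 98.1203 GPa
K = E / (3*(1-2*nu))
K = 261 / (3*(1-2*0.33)) = 255.882 GPa
K/G = 255.882 / 98.1203 = 2.608


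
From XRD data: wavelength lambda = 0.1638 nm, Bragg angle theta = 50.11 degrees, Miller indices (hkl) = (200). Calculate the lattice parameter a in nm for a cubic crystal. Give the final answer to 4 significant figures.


d = lambda / (2*sin(theta))
d = 0.1638 / (2*sin(50.11 deg))
d = 0.106741 nm
a = d * sqrt(h^2+k^2+l^2) = 0.106741 * sqrt(4)
a = 0.2135 nm


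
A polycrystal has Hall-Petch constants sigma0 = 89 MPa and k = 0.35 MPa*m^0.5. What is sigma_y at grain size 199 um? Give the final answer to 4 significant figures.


sigma_y = sigma0 + k / sqrt(d)
d = 199 um = 1.99e-04 m
sigma_y = 89 + 0.35 / sqrt(1.99e-04)
sigma_y = 113.8 MPa


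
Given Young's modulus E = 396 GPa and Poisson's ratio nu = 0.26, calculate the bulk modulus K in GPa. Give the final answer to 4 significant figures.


K = E / (3*(1-2*nu))
K = 396 / (3*(1-2*0.26))
K = 275 GPa


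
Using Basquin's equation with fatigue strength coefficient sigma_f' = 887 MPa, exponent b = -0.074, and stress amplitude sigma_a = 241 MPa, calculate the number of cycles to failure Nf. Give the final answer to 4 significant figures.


sigma_a = sigma_f' * (2*Nf)^b
2*Nf = (sigma_a / sigma_f')^(1/b)
2*Nf = (241 / 887)^(1/-0.074)
2*Nf = 4.44003e+07
Nf = 2.22e+07 cycles


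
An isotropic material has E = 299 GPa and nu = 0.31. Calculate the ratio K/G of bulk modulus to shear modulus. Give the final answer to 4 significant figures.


G = E / (2*(1+nu))
G = 299 / (2*(1+0.31)) = 114.122 GPa
K = E / (3*(1-2*nu))
K = 299 / (3*(1-2*0.31)) = 262.281 GPa
K/G = 262.281 / 114.122 = 2.298


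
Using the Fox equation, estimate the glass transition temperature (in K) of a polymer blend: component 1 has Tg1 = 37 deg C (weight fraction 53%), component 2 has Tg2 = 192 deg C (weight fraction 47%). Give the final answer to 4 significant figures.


1/Tg = w1/Tg1 + w2/Tg2 (in Kelvin)
Tg1 = 310.15 K, Tg2 = 465.15 K
1/Tg = 0.53/310.15 + 0.47/465.15
Tg = 367.7 K


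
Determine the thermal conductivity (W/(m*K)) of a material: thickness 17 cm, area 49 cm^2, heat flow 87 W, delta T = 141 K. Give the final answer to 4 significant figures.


k = Q*L / (A*dT)
L = 0.17 m, A = 4.9e-03 m^2
k = 87 * 0.17 / (4.9e-03 * 141)
k = 21.41 W/(m*K)


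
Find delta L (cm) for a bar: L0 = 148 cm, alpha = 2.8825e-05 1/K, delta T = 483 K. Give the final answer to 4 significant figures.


dL = L0 * alpha * dT
dL = 148 * 2.8825e-05 * 483
dL = 2.061 cm


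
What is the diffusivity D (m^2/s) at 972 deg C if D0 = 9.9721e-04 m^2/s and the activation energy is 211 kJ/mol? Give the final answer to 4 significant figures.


D = D0 * exp(-Qd / (R*T))
T = 1245.15 K
D = 9.9721e-04 * exp(-211e3 / (8.314 * 1245.15))
D = 1.403e-12 m^2/s


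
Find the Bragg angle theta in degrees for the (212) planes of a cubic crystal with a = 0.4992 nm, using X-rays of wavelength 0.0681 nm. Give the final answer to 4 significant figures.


d = a / sqrt(h^2+k^2+l^2)
d = 0.4992 / sqrt(9) = 0.1664 nm
lambda = 2*d*sin(theta)  =>  sin(theta) = lambda / (2*d)
sin(theta) = 0.0681 / (2 * 0.1664) = 0.204627
theta = 11.81 deg


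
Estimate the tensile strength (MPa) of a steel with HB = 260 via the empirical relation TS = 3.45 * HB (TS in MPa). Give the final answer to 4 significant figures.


TS (MPa) = 3.45 * HB
TS = 3.45 * 260
TS = 897 MPa


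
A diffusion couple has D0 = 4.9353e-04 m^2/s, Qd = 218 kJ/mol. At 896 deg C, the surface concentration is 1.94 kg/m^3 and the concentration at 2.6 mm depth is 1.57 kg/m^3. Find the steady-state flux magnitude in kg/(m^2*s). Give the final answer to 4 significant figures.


Step 1: D = D0 * exp(-Qd/(R*T))
T = 896 + 273.15 = 1169.15 K
D = 4.9353e-04 * exp(-218e3 / (8.314 * 1169.15)) = 8.98003e-14 m^2/s
Step 2: J = D * (C1 - C2) / dx
J = 8.98003e-14 * (1.94 - 1.57) / 2.6e-03
J = 1.278e-11 kg/(m^2*s)


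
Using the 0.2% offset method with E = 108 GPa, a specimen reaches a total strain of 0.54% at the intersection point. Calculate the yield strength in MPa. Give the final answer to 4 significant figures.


Offset strain = 0.002
Elastic strain at yield = total_strain - offset = 5.4e-03 - 0.002 = 3.4e-03
sigma_y = E * elastic_strain = 108000 * 3.4e-03
sigma_y = 367.2 MPa


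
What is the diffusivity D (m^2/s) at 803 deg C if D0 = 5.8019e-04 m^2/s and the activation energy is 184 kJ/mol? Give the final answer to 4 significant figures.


D = D0 * exp(-Qd / (R*T))
T = 1076.15 K
D = 5.8019e-04 * exp(-184e3 / (8.314 * 1076.15))
D = 6.795e-13 m^2/s


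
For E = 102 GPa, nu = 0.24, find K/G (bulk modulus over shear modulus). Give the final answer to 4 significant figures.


G = E / (2*(1+nu))
G = 102 / (2*(1+0.24)) = 41.129 GPa
K = E / (3*(1-2*nu))
K = 102 / (3*(1-2*0.24)) = 65.3846 GPa
K/G = 65.3846 / 41.129 = 1.59


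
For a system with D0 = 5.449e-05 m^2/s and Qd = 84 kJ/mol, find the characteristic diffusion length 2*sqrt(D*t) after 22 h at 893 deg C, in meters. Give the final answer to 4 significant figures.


Step 1: D = D0 * exp(-Qd/(R*T))
T = 1166.15 K
D = 5.449e-05 * exp(-84e3 / (8.314 * 1166.15)) = 9.41067e-09 m^2/s
Step 2: L = 2*sqrt(D*t)
t = 22 h = 79200 s
L = 2*sqrt(9.41067e-09 * 79200) = 0.0546 m


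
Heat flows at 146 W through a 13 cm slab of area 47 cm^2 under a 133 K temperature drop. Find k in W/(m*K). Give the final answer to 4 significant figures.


k = Q*L / (A*dT)
L = 0.13 m, A = 4.7e-03 m^2
k = 146 * 0.13 / (4.7e-03 * 133)
k = 30.36 W/(m*K)


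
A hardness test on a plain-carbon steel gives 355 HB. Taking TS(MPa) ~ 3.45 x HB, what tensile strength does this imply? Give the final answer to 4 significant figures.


TS (MPa) = 3.45 * HB
TS = 3.45 * 355
TS = 1225 MPa


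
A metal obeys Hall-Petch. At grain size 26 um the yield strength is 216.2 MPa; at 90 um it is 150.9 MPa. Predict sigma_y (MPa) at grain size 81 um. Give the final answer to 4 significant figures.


sigma_y = sigma0 + k / sqrt(d)
1/sqrt(d1) = 1/sqrt(2.6e-05) = 196.116;  1/sqrt(d2) = 105.409
k = (sigma1 - sigma2) / (1/sqrt(d1) - 1/sqrt(d2)) = (216.2 - 150.9) / (196.116 - 105.409) = 0.719901 MPa*m^0.5
sigma0 = sigma1 - k/sqrt(d1) = 216.2 - 0.719901*196.116 = 75.0157 MPa
sigma_y(d3) = 75.0157 + 0.719901 / sqrt(8.1e-05) = 155 MPa


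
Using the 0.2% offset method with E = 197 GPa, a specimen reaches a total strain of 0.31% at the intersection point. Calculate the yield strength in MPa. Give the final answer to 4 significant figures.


Offset strain = 0.002
Elastic strain at yield = total_strain - offset = 3.1e-03 - 0.002 = 1.1e-03
sigma_y = E * elastic_strain = 197000 * 1.1e-03
sigma_y = 216.7 MPa


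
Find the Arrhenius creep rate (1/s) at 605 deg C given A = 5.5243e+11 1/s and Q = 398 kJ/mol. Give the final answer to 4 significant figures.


rate = A * exp(-Q / (R*T))
T = 605 + 273.15 = 878.15 K
rate = 5.5243e+11 * exp(-398e3 / (8.314 * 878.15))
rate = 1.168e-12 1/s


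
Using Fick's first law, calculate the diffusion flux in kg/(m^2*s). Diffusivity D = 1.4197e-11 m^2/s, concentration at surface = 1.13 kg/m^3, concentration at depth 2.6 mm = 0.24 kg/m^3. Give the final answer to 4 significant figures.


J = -D * (dC/dx) = D * (C1 - C2) / dx
J = 1.4197e-11 * (1.13 - 0.24) / 2.6e-03
J = 4.86e-09 kg/(m^2*s)


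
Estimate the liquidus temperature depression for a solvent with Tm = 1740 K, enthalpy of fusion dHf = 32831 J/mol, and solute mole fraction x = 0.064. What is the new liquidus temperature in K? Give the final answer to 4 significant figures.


dT = R*Tm^2*x / dHf
dT = 8.314 * 1740^2 * 0.064 / 32831
dT = 49.0687 K
T_new = 1740 - 49.0687 = 1691 K


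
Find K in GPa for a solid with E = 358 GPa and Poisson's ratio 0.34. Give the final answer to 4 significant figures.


K = E / (3*(1-2*nu))
K = 358 / (3*(1-2*0.34))
K = 372.9 GPa


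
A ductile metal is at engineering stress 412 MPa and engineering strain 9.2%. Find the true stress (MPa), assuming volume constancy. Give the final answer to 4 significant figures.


sigma_true = sigma_eng * (1 + epsilon_eng)
sigma_true = 412 * (1 + 0.092)
sigma_true = 449.9 MPa


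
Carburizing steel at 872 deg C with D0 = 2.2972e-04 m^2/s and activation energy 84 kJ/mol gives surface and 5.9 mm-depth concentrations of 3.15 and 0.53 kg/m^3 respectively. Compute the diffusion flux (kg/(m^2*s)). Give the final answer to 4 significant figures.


Step 1: D = D0 * exp(-Qd/(R*T))
T = 872 + 273.15 = 1145.15 K
D = 2.2972e-04 * exp(-84e3 / (8.314 * 1145.15)) = 3.38455e-08 m^2/s
Step 2: J = D * (C1 - C2) / dx
J = 3.38455e-08 * (3.15 - 0.53) / 5.9e-03
J = 1.503e-05 kg/(m^2*s)


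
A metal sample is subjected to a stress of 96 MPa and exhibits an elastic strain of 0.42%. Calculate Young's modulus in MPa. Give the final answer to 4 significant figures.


E = sigma / epsilon
epsilon = 0.42% = 4.2e-03
E = 96 / 4.2e-03
E = 22860 MPa


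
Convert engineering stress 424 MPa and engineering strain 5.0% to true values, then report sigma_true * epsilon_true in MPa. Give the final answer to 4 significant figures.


sigma_true = sigma_eng * (1 + epsilon_eng)
sigma_true = 424 * (1 + 0.05) = 445.2 MPa
epsilon_true = ln(1 + epsilon_eng)
epsilon_true = ln(1 + 0.05) = 0.0487902
sigma_true * epsilon_true = 445.2 * 0.0487902 = 21.72 MPa


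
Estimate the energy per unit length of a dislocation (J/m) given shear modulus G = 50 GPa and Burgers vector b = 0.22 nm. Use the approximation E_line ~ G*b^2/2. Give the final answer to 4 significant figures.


E = G*b^2/2
b = 0.22 nm = 2.2e-10 m
G = 50 GPa = 5e+10 Pa
E = 0.5 * 5e+10 * (2.2e-10)^2
E = 1.21e-09 J/m


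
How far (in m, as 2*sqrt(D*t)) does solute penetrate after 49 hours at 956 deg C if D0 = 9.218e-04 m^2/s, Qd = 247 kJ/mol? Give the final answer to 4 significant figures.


Step 1: D = D0 * exp(-Qd/(R*T))
T = 1229.15 K
D = 9.218e-04 * exp(-247e3 / (8.314 * 1229.15)) = 2.935e-14 m^2/s
Step 2: L = 2*sqrt(D*t)
t = 49 h = 176400 s
L = 2*sqrt(2.935e-14 * 176400) = 1.439e-04 m


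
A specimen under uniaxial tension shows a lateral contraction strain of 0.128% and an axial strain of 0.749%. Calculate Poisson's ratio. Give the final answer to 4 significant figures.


nu = -epsilon_lat / epsilon_axial
Lateral strain is contraction (negative), so using magnitudes:
nu = 0.128 / 0.749
nu = 0.1709


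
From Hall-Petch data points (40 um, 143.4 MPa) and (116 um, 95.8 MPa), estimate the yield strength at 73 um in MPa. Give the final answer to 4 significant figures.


sigma_y = sigma0 + k / sqrt(d)
1/sqrt(d1) = 1/sqrt(4e-05) = 158.114;  1/sqrt(d2) = 92.8477
k = (sigma1 - sigma2) / (1/sqrt(d1) - 1/sqrt(d2)) = (143.4 - 95.8) / (158.114 - 92.8477) = 0.729321 MPa*m^0.5
sigma0 = sigma1 - k/sqrt(d1) = 143.4 - 0.729321*158.114 = 28.0843 MPa
sigma_y(d3) = 28.0843 + 0.729321 / sqrt(7.3e-05) = 113.4 MPa


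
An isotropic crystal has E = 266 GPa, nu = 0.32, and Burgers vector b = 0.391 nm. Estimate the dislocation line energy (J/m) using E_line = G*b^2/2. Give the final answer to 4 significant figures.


Step 1: G = E / (2*(1+nu))
G = 266 / (2*(1+0.32)) = 100.758 GPa = 1.00758e+11 Pa
Step 2: E_line = G*b^2/2
b = 0.391 nm = 3.91e-10 m
E_line = 0.5 * 1.00758e+11 * (3.91e-10)^2 = 7.702e-09 J/m


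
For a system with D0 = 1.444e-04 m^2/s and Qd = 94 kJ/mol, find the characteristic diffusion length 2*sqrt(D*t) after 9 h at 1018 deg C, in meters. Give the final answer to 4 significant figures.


Step 1: D = D0 * exp(-Qd/(R*T))
T = 1291.15 K
D = 1.444e-04 * exp(-94e3 / (8.314 * 1291.15)) = 2.27287e-08 m^2/s
Step 2: L = 2*sqrt(D*t)
t = 9 h = 32400 s
L = 2*sqrt(2.27287e-08 * 32400) = 0.05427 m


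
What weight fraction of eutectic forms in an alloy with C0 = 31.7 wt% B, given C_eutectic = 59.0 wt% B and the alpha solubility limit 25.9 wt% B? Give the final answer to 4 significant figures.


f_primary = (C_e - C0) / (C_e - C_alpha_max)
f_primary = (59.0 - 31.7) / (59.0 - 25.9)
f_primary = 0.824773
f_eutectic = 1 - 0.824773 = 0.1752


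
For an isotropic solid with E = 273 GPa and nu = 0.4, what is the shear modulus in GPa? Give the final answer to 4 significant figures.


G = E / (2*(1+nu))
G = 273 / (2*(1+0.4))
G = 97.5 GPa


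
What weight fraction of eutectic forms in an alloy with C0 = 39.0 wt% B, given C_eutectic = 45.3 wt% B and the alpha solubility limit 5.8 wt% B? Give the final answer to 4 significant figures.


f_primary = (C_e - C0) / (C_e - C_alpha_max)
f_primary = (45.3 - 39.0) / (45.3 - 5.8)
f_primary = 0.159494
f_eutectic = 1 - 0.159494 = 0.8405


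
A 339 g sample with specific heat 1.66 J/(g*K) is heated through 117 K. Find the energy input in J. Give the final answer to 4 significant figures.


Q = m * cp * dT
Q = 339 * 1.66 * 117
Q = 65840 J


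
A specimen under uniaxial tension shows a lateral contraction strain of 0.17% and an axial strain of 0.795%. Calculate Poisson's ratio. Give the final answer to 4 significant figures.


nu = -epsilon_lat / epsilon_axial
Lateral strain is contraction (negative), so using magnitudes:
nu = 0.17 / 0.795
nu = 0.2138


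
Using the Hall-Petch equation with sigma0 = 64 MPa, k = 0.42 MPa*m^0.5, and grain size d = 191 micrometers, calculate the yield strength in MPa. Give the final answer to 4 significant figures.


sigma_y = sigma0 + k / sqrt(d)
d = 191 um = 1.91e-04 m
sigma_y = 64 + 0.42 / sqrt(1.91e-04)
sigma_y = 94.39 MPa


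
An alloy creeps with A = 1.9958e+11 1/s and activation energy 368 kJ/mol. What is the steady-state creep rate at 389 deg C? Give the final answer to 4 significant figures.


rate = A * exp(-Q / (R*T))
T = 389 + 273.15 = 662.15 K
rate = 1.9958e+11 * exp(-368e3 / (8.314 * 662.15))
rate = 1.857e-18 1/s


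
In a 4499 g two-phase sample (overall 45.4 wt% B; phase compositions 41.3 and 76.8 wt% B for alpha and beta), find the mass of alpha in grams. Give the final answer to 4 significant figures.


f_alpha = (C_beta - C0) / (C_beta - C_alpha)
f_alpha = (76.8 - 45.4) / (76.8 - 41.3) = 0.884507
m_alpha = f_alpha * m_total = 0.884507 * 4499 = 3979 g


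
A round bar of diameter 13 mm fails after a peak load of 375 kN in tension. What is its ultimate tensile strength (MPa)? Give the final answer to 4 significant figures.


A0 = pi*(d/2)^2 = pi*(13/2)^2 = 132.732 mm^2
UTS = F_max / A0 = 375*1000 / 132.732
UTS = 2825 MPa


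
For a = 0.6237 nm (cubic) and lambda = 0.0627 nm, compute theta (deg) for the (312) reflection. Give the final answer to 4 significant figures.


d = a / sqrt(h^2+k^2+l^2)
d = 0.6237 / sqrt(14) = 0.166691 nm
lambda = 2*d*sin(theta)  =>  sin(theta) = lambda / (2*d)
sin(theta) = 0.0627 / (2 * 0.166691) = 0.188073
theta = 10.84 deg


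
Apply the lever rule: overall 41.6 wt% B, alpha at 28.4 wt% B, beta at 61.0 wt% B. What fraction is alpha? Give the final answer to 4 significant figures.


f_alpha = (C_beta - C0) / (C_beta - C_alpha)
f_alpha = (61.0 - 41.6) / (61.0 - 28.4)
f_alpha = 0.5951


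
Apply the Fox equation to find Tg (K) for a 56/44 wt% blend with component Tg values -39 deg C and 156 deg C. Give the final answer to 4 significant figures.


1/Tg = w1/Tg1 + w2/Tg2 (in Kelvin)
Tg1 = 234.15 K, Tg2 = 429.15 K
1/Tg = 0.56/234.15 + 0.44/429.15
Tg = 292.7 K


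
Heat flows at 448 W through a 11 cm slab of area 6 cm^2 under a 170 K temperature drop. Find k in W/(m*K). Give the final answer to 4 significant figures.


k = Q*L / (A*dT)
L = 0.11 m, A = 6e-04 m^2
k = 448 * 0.11 / (6e-04 * 170)
k = 483.1 W/(m*K)


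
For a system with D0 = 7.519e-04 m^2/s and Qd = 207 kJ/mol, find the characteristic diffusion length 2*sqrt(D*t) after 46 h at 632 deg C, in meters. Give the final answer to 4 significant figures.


Step 1: D = D0 * exp(-Qd/(R*T))
T = 905.15 K
D = 7.519e-04 * exp(-207e3 / (8.314 * 905.15)) = 8.51367e-16 m^2/s
Step 2: L = 2*sqrt(D*t)
t = 46 h = 165600 s
L = 2*sqrt(8.51367e-16 * 165600) = 2.375e-05 m


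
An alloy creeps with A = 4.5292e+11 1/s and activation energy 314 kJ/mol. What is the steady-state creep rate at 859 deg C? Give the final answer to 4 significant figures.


rate = A * exp(-Q / (R*T))
T = 859 + 273.15 = 1132.15 K
rate = 4.5292e+11 * exp(-314e3 / (8.314 * 1132.15))
rate = 1.473e-03 1/s


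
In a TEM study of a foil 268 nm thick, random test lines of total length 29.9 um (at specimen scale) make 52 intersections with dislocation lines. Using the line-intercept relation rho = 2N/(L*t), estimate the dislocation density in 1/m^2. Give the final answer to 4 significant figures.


rho = 2N / (L * t)
L = 29.9 um = 2.99e-05 m, t = 268 nm = 2.68e-07 m
rho = 2 * 52 / (2.99e-05 * 2.68e-07)
rho = 1.298e+13 1/m^2


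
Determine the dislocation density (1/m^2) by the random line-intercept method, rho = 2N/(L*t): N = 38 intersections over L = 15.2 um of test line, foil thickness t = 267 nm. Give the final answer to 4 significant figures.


rho = 2N / (L * t)
L = 15.2 um = 1.52e-05 m, t = 267 nm = 2.67e-07 m
rho = 2 * 38 / (1.52e-05 * 2.67e-07)
rho = 1.873e+13 1/m^2


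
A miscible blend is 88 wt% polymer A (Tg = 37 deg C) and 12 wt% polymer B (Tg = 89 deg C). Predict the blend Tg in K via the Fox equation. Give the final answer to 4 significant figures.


1/Tg = w1/Tg1 + w2/Tg2 (in Kelvin)
Tg1 = 310.15 K, Tg2 = 362.15 K
1/Tg = 0.88/310.15 + 0.12/362.15
Tg = 315.6 K


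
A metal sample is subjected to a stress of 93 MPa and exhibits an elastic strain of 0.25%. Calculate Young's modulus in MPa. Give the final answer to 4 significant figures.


E = sigma / epsilon
epsilon = 0.25% = 2.5e-03
E = 93 / 2.5e-03
E = 37200 MPa


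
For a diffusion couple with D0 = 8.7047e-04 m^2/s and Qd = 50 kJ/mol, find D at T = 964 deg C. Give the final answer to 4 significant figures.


D = D0 * exp(-Qd / (R*T))
T = 1237.15 K
D = 8.7047e-04 * exp(-50e3 / (8.314 * 1237.15))
D = 6.739e-06 m^2/s


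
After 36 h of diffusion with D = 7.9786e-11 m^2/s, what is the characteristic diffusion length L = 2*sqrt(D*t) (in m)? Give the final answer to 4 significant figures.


t = 36 hr = 129600 s
Diffusion length = 2*sqrt(D*t)
= 2*sqrt(7.9786e-11 * 129600)
= 6.431e-03 m


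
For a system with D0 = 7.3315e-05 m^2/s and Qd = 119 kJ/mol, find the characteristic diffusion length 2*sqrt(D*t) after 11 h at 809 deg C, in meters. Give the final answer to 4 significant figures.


Step 1: D = D0 * exp(-Qd/(R*T))
T = 1082.15 K
D = 7.3315e-05 * exp(-119e3 / (8.314 * 1082.15)) = 1.3211e-10 m^2/s
Step 2: L = 2*sqrt(D*t)
t = 11 h = 39600 s
L = 2*sqrt(1.3211e-10 * 39600) = 4.575e-03 m


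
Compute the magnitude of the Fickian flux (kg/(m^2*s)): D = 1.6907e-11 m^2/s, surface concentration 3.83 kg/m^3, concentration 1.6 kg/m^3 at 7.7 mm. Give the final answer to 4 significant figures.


J = -D * (dC/dx) = D * (C1 - C2) / dx
J = 1.6907e-11 * (3.83 - 1.6) / 7.7e-03
J = 4.896e-09 kg/(m^2*s)


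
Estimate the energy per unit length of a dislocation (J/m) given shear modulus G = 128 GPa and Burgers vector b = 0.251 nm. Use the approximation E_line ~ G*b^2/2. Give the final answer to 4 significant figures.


E = G*b^2/2
b = 0.251 nm = 2.51e-10 m
G = 128 GPa = 1.28e+11 Pa
E = 0.5 * 1.28e+11 * (2.51e-10)^2
E = 4.032e-09 J/m


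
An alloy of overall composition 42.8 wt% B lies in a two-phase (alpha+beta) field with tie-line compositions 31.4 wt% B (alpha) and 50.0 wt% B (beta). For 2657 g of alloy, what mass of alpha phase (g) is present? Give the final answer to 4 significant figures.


f_alpha = (C_beta - C0) / (C_beta - C_alpha)
f_alpha = (50.0 - 42.8) / (50.0 - 31.4) = 0.387097
m_alpha = f_alpha * m_total = 0.387097 * 2657 = 1029 g


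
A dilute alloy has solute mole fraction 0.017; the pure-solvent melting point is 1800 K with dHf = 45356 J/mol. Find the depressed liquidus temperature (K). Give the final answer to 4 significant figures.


dT = R*Tm^2*x / dHf
dT = 8.314 * 1800^2 * 0.017 / 45356
dT = 10.0965 K
T_new = 1800 - 10.0965 = 1790 K


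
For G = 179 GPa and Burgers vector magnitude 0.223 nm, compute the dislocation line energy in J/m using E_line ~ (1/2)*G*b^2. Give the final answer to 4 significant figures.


E = G*b^2/2
b = 0.223 nm = 2.23e-10 m
G = 179 GPa = 1.79e+11 Pa
E = 0.5 * 1.79e+11 * (2.23e-10)^2
E = 4.451e-09 J/m


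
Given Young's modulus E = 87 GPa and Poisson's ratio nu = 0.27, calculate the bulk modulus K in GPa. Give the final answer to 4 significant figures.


K = E / (3*(1-2*nu))
K = 87 / (3*(1-2*0.27))
K = 63.04 GPa


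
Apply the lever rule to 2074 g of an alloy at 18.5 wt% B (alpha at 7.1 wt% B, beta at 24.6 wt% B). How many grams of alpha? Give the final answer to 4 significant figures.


f_alpha = (C_beta - C0) / (C_beta - C_alpha)
f_alpha = (24.6 - 18.5) / (24.6 - 7.1) = 0.348571
m_alpha = f_alpha * m_total = 0.348571 * 2074 = 722.9 g


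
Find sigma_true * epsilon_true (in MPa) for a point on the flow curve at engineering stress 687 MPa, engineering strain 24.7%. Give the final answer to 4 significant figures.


sigma_true = sigma_eng * (1 + epsilon_eng)
sigma_true = 687 * (1 + 0.247) = 856.689 MPa
epsilon_true = ln(1 + epsilon_eng)
epsilon_true = ln(1 + 0.247) = 0.220741
sigma_true * epsilon_true = 856.689 * 0.220741 = 189.1 MPa


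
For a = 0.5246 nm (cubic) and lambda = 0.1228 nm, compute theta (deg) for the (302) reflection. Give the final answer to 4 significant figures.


d = a / sqrt(h^2+k^2+l^2)
d = 0.5246 / sqrt(13) = 0.145498 nm
lambda = 2*d*sin(theta)  =>  sin(theta) = lambda / (2*d)
sin(theta) = 0.1228 / (2 * 0.145498) = 0.421999
theta = 24.96 deg


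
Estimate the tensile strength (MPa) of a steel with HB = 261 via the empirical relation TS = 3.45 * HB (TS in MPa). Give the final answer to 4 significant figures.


TS (MPa) = 3.45 * HB
TS = 3.45 * 261
TS = 900.5 MPa


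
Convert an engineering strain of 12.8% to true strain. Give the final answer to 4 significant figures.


epsilon_true = ln(1 + epsilon_eng)
epsilon_true = ln(1 + 0.128)
epsilon_true = 0.1204


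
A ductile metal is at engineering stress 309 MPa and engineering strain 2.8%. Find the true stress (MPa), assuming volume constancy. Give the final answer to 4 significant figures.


sigma_true = sigma_eng * (1 + epsilon_eng)
sigma_true = 309 * (1 + 0.028)
sigma_true = 317.7 MPa


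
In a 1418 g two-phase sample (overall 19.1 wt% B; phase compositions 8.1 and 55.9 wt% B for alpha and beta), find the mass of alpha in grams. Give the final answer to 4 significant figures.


f_alpha = (C_beta - C0) / (C_beta - C_alpha)
f_alpha = (55.9 - 19.1) / (55.9 - 8.1) = 0.769874
m_alpha = f_alpha * m_total = 0.769874 * 1418 = 1092 g


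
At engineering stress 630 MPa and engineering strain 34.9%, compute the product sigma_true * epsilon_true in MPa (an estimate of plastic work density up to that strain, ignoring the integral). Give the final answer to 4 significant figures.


sigma_true = sigma_eng * (1 + epsilon_eng)
sigma_true = 630 * (1 + 0.349) = 849.87 MPa
epsilon_true = ln(1 + epsilon_eng)
epsilon_true = ln(1 + 0.349) = 0.299364
sigma_true * epsilon_true = 849.87 * 0.299364 = 254.4 MPa


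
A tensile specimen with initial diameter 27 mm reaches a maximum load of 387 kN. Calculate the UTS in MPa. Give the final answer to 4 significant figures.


A0 = pi*(d/2)^2 = pi*(27/2)^2 = 572.555 mm^2
UTS = F_max / A0 = 387*1000 / 572.555
UTS = 675.9 MPa


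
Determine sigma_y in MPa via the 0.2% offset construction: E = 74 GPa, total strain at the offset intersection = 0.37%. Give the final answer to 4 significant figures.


Offset strain = 0.002
Elastic strain at yield = total_strain - offset = 3.7e-03 - 0.002 = 1.7e-03
sigma_y = E * elastic_strain = 74000 * 1.7e-03
sigma_y = 125.8 MPa


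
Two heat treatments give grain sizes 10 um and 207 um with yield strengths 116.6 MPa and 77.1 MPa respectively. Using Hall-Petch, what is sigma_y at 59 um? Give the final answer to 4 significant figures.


sigma_y = sigma0 + k / sqrt(d)
1/sqrt(d1) = 1/sqrt(1e-05) = 316.228;  1/sqrt(d2) = 69.5048
k = (sigma1 - sigma2) / (1/sqrt(d1) - 1/sqrt(d2)) = (116.6 - 77.1) / (316.228 - 69.5048) = 0.160099 MPa*m^0.5
sigma0 = sigma1 - k/sqrt(d1) = 116.6 - 0.160099*316.228 = 65.9724 MPa
sigma_y(d3) = 65.9724 + 0.160099 / sqrt(5.9e-05) = 86.82 MPa


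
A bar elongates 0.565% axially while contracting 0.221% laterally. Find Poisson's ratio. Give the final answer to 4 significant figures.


nu = -epsilon_lat / epsilon_axial
Lateral strain is contraction (negative), so using magnitudes:
nu = 0.221 / 0.565
nu = 0.3912


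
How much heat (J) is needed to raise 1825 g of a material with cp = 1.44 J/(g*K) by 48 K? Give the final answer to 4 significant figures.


Q = m * cp * dT
Q = 1825 * 1.44 * 48
Q = 126100 J


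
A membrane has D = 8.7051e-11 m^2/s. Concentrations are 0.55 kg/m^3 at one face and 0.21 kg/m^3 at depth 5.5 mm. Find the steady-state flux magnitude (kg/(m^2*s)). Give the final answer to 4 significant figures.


J = -D * (dC/dx) = D * (C1 - C2) / dx
J = 8.7051e-11 * (0.55 - 0.21) / 5.5e-03
J = 5.381e-09 kg/(m^2*s)


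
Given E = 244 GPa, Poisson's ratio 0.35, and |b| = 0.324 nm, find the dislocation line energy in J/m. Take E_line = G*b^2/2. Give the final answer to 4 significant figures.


Step 1: G = E / (2*(1+nu))
G = 244 / (2*(1+0.35)) = 90.3704 GPa = 9.03704e+10 Pa
Step 2: E_line = G*b^2/2
b = 0.324 nm = 3.24e-10 m
E_line = 0.5 * 9.03704e+10 * (3.24e-10)^2 = 4.743e-09 J/m


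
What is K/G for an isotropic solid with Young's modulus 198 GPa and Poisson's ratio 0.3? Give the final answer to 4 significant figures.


G = E / (2*(1+nu))
G = 198 / (2*(1+0.3)) = 76.1538 GPa
K = E / (3*(1-2*nu))
K = 198 / (3*(1-2*0.3)) = 165 GPa
K/G = 165 / 76.1538 = 2.167


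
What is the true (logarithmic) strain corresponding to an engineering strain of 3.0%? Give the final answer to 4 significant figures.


epsilon_true = ln(1 + epsilon_eng)
epsilon_true = ln(1 + 0.03)
epsilon_true = 0.02956


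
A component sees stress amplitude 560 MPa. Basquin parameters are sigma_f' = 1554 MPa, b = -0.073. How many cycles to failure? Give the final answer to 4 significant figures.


sigma_a = sigma_f' * (2*Nf)^b
2*Nf = (sigma_a / sigma_f')^(1/b)
2*Nf = (560 / 1554)^(1/-0.073)
2*Nf = 1.18058e+06
Nf = 590300 cycles


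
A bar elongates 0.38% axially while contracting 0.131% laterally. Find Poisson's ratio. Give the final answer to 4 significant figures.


nu = -epsilon_lat / epsilon_axial
Lateral strain is contraction (negative), so using magnitudes:
nu = 0.131 / 0.38
nu = 0.3447


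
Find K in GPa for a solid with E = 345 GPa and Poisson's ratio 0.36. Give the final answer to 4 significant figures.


K = E / (3*(1-2*nu))
K = 345 / (3*(1-2*0.36))
K = 410.7 GPa


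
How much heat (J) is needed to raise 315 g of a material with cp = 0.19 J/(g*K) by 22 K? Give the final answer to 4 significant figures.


Q = m * cp * dT
Q = 315 * 0.19 * 22
Q = 1317 J


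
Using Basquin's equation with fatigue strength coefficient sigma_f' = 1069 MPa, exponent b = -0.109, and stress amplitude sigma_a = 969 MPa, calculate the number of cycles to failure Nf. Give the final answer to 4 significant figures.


sigma_a = sigma_f' * (2*Nf)^b
2*Nf = (sigma_a / sigma_f')^(1/b)
2*Nf = (969 / 1069)^(1/-0.109)
2*Nf = 2.46218
Nf = 1.231 cycles


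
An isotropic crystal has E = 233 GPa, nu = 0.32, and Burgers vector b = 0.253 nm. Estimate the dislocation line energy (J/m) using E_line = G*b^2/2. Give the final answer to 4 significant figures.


Step 1: G = E / (2*(1+nu))
G = 233 / (2*(1+0.32)) = 88.2576 GPa = 8.82576e+10 Pa
Step 2: E_line = G*b^2/2
b = 0.253 nm = 2.53e-10 m
E_line = 0.5 * 8.82576e+10 * (2.53e-10)^2 = 2.825e-09 J/m


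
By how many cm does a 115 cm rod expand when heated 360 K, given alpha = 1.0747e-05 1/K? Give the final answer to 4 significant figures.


dL = L0 * alpha * dT
dL = 115 * 1.0747e-05 * 360
dL = 0.4449 cm


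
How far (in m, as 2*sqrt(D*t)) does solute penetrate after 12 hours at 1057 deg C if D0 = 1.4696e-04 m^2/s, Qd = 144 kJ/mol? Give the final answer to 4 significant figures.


Step 1: D = D0 * exp(-Qd/(R*T))
T = 1330.15 K
D = 1.4696e-04 * exp(-144e3 / (8.314 * 1330.15)) = 3.25202e-10 m^2/s
Step 2: L = 2*sqrt(D*t)
t = 12 h = 43200 s
L = 2*sqrt(3.25202e-10 * 43200) = 7.496e-03 m


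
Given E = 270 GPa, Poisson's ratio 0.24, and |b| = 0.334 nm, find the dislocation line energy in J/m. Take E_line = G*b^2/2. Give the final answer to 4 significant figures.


Step 1: G = E / (2*(1+nu))
G = 270 / (2*(1+0.24)) = 108.871 GPa = 1.08871e+11 Pa
Step 2: E_line = G*b^2/2
b = 0.334 nm = 3.34e-10 m
E_line = 0.5 * 1.08871e+11 * (3.34e-10)^2 = 6.073e-09 J/m


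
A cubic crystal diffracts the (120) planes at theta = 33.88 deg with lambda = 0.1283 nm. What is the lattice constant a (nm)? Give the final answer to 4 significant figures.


d = lambda / (2*sin(theta))
d = 0.1283 / (2*sin(33.88 deg))
d = 0.115076 nm
a = d * sqrt(h^2+k^2+l^2) = 0.115076 * sqrt(5)
a = 0.2573 nm


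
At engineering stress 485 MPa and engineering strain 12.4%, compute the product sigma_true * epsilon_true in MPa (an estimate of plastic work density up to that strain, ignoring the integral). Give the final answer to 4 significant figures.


sigma_true = sigma_eng * (1 + epsilon_eng)
sigma_true = 485 * (1 + 0.124) = 545.14 MPa
epsilon_true = ln(1 + epsilon_eng)
epsilon_true = ln(1 + 0.124) = 0.116894
sigma_true * epsilon_true = 545.14 * 0.116894 = 63.72 MPa
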